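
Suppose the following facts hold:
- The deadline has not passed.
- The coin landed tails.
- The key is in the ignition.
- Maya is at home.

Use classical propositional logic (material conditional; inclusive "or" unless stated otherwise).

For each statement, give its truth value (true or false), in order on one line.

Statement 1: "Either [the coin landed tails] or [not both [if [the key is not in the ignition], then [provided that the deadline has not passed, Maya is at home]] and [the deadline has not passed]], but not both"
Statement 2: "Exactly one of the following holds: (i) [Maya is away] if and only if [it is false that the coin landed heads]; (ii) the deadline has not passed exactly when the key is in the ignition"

Let Q = "the coin landed heads" (F), R = "the key is in the ignition" (T), P = "the deadline has passed" (F), S = "Maya is at home" (T).

Statement 1: Formalization: ¬Q ⊕ ((¬R → (¬P → S)) ↑ ¬P)

¬Q = ¬F = T
¬R = ¬T = F
¬P = ¬F = T
¬P → S = T → T = T
¬R → (¬P → S) = F → T = T
¬P = ¬F = T
(¬R → (¬P → S)) ↑ ¬P = T ↑ T = F
¬Q ⊕ ((¬R → (¬P → S)) ↑ ¬P) = T ⊕ F = T
Hence Statement 1 is true.

Statement 2: This is (¬S ↔ ¬Q) ⊕ (¬P ↔ R).

¬S = ¬T = F
¬Q = ¬F = T
¬S ↔ ¬Q = F ↔ T = F
¬P = ¬F = T
¬P ↔ R = T ↔ T = T
(¬S ↔ ¬Q) ⊕ (¬P ↔ R) = F ⊕ T = T
So Statement 2 is true.

Statement 1 T, Statement 2 T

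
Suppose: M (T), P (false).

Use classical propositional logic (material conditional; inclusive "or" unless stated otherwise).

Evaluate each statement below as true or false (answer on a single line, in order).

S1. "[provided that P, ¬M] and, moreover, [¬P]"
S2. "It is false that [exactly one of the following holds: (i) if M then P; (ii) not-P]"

S1 True; S2 False

S1: This is (P -> ~M) & ~P.

~M = ~T = F
P -> ~M = F -> F = T
~P = ~F = T
(P -> ~M) & ~P = T & T = T
So S1 is true.

S2: In symbols: ~((M -> P) xor ~P)

M -> P = T -> F = F
~P = ~F = T
(M -> P) xor ~P = F xor T = T
~((M -> P) xor ~P) = ~T = F
Thus S2 is false.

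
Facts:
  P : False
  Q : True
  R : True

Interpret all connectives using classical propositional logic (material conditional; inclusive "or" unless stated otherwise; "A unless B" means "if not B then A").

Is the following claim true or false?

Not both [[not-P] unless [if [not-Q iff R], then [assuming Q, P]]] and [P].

Formalization: (~P | ((~Q <-> R) -> (Q -> P))) nand P

~P = ~F = T
~Q = ~T = F
~Q <-> R = F <-> T = F
Q -> P = T -> F = F
(~Q <-> R) -> (Q -> P) = F -> F = T
~P | ((~Q <-> R) -> (Q -> P)) = T | T = T
(~P | ((~Q <-> R) -> (Q -> P))) nand P = T nand F = T

True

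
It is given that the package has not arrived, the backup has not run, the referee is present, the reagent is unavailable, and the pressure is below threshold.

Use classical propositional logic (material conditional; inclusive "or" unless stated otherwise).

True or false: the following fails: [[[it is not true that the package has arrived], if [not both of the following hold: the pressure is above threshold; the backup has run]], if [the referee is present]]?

false

Let G = "the referee is present" (True), P = "the pressure is above threshold" (False), M = "the backup has run" (False), V = "the package has arrived" (False).
This is not (G -> ((P nand M) -> not V)).

P nand M = False nand False = True
not V = not False = True
(P nand M) -> not V = True -> True = True
G -> ((P nand M) -> not V) = True -> True = True
not (G -> ((P nand M) -> not V)) = not True = False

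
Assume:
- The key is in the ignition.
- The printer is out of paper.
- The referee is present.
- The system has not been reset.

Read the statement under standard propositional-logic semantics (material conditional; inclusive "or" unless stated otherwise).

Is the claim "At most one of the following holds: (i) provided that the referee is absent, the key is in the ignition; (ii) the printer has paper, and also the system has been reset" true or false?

True

Let Q = "the referee is present" (True), U = "the key is in the ignition" (True), G = "the printer has paper" (False), K = "the system has been reset" (False).
Formalization: (not Q -> U) nand (G and K)

not Q = not True = False
not Q -> U = False -> True = True
G and K = False and False = False
(not Q -> U) nand (G and K) = True nand False = True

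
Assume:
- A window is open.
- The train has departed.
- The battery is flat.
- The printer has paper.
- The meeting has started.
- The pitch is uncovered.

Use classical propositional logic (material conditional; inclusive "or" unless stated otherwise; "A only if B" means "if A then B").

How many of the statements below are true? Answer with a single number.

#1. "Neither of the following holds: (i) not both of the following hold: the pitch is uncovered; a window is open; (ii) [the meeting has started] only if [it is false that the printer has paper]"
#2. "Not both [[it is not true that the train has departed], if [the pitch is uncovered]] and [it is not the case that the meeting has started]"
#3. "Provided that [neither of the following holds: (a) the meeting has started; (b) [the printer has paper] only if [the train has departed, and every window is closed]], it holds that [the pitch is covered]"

3

Let V = "the pitch is covered" (F), P = "a window is open" (T), U = "the meeting has started" (T), S = "the printer has paper" (T), Q = "the train has departed" (T).

#1: Formalization: (~V nand P) nor (U -> ~S)

~V = ~F = T
~V nand P = T nand T = F
~S = ~T = F
U -> ~S = T -> F = F
(~V nand P) nor (U -> ~S) = F nor F = T
Hence #1 is true.

#2: Parsed as (~V -> ~Q) nand ~U

~V = ~F = T
~Q = ~T = F
~V -> ~Q = T -> F = F
~U = ~T = F
(~V -> ~Q) nand ~U = F nand F = T
So #2 is true.

#3: This is (U nor (S -> (Q & ~P))) -> V.

~P = ~T = F
Q & ~P = T & F = F
S -> (Q & ~P) = T -> F = F
U nor (S -> (Q & ~P)) = T nor F = F
(U nor (S -> (Q & ~P))) -> V = F -> F = T
Thus #3 is true.

True statements: 3.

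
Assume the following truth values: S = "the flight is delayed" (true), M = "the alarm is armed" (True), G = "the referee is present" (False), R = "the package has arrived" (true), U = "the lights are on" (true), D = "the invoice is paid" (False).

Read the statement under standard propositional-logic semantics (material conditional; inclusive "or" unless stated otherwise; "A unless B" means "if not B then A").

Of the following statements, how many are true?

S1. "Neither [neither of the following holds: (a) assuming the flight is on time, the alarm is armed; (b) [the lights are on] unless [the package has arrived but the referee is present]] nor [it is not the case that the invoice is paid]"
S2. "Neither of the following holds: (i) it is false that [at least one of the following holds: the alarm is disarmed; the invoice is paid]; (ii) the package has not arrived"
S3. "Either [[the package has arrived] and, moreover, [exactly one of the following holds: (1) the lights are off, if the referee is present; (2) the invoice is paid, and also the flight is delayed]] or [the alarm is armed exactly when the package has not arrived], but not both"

1

S1: Parsed as ((not S -> M) nor (U or (R and G))) nor not D

not S = not True = False
not S -> M = False -> True = True
R and G = True and False = False
U or (R and G) = True or False = True
(not S -> M) nor (U or (R and G)) = True nor True = False
not D = not False = True
((not S -> M) nor (U or (R and G))) nor not D = False nor True = False
Hence S1 is false.

S2: In symbols: not (not M or D) nor not R

not M = not True = False
not M or D = False or False = False
not (not M or D) = not False = True
not R = not True = False
not (not M or D) nor not R = True nor False = False
Thus S2 is false.

S3: In symbols: (R and ((G -> not U) xor (D and S))) xor (M iff not R)

not U = not True = False
G -> not U = False -> False = True
D and S = False and True = False
(G -> not U) xor (D and S) = True xor False = True
R and ((G -> not U) xor (D and S)) = True and True = True
not R = not True = False
M iff not R = True iff False = False
(R and ((G -> not U) xor (D and S))) xor (M iff not R) = True xor False = True
So S3 is true.

1 of the 3 statements is true (S3).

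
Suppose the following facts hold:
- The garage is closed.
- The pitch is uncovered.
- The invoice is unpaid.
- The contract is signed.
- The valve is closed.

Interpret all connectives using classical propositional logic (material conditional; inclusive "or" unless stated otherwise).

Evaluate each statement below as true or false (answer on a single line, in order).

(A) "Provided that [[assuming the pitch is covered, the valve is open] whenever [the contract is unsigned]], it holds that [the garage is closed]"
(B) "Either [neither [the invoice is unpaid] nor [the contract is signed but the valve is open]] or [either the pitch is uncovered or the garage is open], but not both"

(A) true; (B) true

Let S = "the contract is signed" (True), Q = "the pitch is covered" (False), U = "the valve is open" (False), P = "the garage is closed" (True), R = "the invoice is paid" (False).

(A): Formalization: (not S -> (Q -> U)) -> P

not S = not True = False
Q -> U = False -> False = True
not S -> (Q -> U) = False -> True = True
(not S -> (Q -> U)) -> P = True -> True = True
Thus (A) is true.

(B): Parsed as (not R nor (S and U)) xor (not Q or not P)

not R = not False = True
S and U = True and False = False
not R nor (S and U) = True nor False = False
not Q = not False = True
not P = not True = False
not Q or not P = True or False = True
(not R nor (S and U)) xor (not Q or not P) = False xor True = True
Thus (B) is true.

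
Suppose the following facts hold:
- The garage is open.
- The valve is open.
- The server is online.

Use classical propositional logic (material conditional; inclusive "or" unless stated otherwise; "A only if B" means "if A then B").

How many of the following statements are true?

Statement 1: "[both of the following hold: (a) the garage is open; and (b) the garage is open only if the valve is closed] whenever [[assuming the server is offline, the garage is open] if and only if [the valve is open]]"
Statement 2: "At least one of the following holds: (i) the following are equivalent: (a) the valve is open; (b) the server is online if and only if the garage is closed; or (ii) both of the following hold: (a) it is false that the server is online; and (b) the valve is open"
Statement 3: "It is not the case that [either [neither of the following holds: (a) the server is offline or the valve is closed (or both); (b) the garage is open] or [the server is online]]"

Let Q = "the server is online" (True), M = "the garage is closed" (False), R = "the valve is open" (True).

Statement 1: This is ((not Q -> not M) iff R) -> (not M and (not M -> not R)).

not Q = not True = False
not M = not False = True
not Q -> not M = False -> True = True
(not Q -> not M) iff R = True iff True = True
not M = not False = True
not M = not False = True
not R = not True = False
not M -> not R = True -> False = False
not M and (not M -> not R) = True and False = False
((not Q -> not M) iff R) -> (not M and (not M -> not R)) = True -> False = False
So Statement 1 is false.

Statement 2: In symbols: (R iff (Q iff M)) or (not Q and R)

Q iff M = True iff False = False
R iff (Q iff M) = True iff False = False
not Q = not True = False
not Q and R = False and True = False
(R iff (Q iff M)) or (not Q and R) = False or False = False
Thus Statement 2 is false.

Statement 3: Formalization: not (((not Q or not R) nor not M) or Q)

not Q = not True = False
not R = not True = False
not Q or not R = False or False = False
not M = not False = True
(not Q or not R) nor not M = False nor True = False
((not Q or not R) nor not M) or Q = False or True = True
not (((not Q or not R) nor not M) or Q) = not True = False
Hence Statement 3 is false.

True statements: 0 (none).

0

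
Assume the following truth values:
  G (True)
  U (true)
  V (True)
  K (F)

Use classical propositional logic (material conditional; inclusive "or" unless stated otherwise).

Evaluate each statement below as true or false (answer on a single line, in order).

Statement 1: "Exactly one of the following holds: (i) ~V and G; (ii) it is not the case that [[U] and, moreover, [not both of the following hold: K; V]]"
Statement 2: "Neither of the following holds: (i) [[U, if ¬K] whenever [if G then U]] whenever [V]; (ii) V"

Statement 1 False / Statement 2 False

Statement 1: This is (not V and G) xor not (U and (K nand V)).

not V = not True = False
not V and G = False and True = False
K nand V = False nand True = True
U and (K nand V) = True and True = True
not (U and (K nand V)) = not True = False
(not V and G) xor not (U and (K nand V)) = False xor False = False
So Statement 1 is false.

Statement 2: In symbols: (V -> ((G -> U) -> (not K -> U))) nor V

G -> U = True -> True = True
not K = not False = True
not K -> U = True -> True = True
(G -> U) -> (not K -> U) = True -> True = True
V -> ((G -> U) -> (not K -> U)) = True -> True = True
(V -> ((G -> U) -> (not K -> U))) nor V = True nor True = False
Thus Statement 2 is false.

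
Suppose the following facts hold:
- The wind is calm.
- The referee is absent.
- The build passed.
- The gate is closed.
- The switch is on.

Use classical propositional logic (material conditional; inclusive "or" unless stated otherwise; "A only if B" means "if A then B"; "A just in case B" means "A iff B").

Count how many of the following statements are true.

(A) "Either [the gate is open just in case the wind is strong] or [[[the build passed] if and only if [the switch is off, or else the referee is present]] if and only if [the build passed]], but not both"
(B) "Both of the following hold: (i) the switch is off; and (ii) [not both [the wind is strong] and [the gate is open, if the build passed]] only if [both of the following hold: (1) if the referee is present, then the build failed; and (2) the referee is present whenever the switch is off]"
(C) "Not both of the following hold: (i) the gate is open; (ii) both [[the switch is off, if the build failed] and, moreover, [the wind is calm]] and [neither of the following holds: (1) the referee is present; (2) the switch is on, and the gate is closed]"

2

Let S = "the gate is open" (F), K = "the wind is strong" (F), H = "the build passed" (T), R = "the switch is on" (T), D = "the referee is present" (F).

(A): In symbols: (S ↔ K) ⊕ ((H ↔ (¬R ∨ D)) ↔ H)

S ↔ K = F ↔ F = T
¬R = ¬T = F
¬R ∨ D = F ∨ F = F
H ↔ (¬R ∨ D) = T ↔ F = F
(H ↔ (¬R ∨ D)) ↔ H = F ↔ T = F
(S ↔ K) ⊕ ((H ↔ (¬R ∨ D)) ↔ H) = T ⊕ F = T
So (A) is true.

(B): Parsed as ¬R ∧ ((K ↑ (H → S)) → ((D → ¬H) ∧ (¬R → D)))

¬R = ¬T = F
H → S = T → F = F
K ↑ (H → S) = F ↑ F = T
¬H = ¬T = F
D → ¬H = F → F = T
¬R = ¬T = F
¬R → D = F → F = T
(D → ¬H) ∧ (¬R → D) = T ∧ T = T
(K ↑ (H → S)) → ((D → ¬H) ∧ (¬R → D)) = T → T = T
¬R ∧ ((K ↑ (H → S)) → ((D → ¬H) ∧ (¬R → D))) = F ∧ T = F
Hence (B) is false.

(C): This is S ↑ (((¬H → ¬R) ∧ ¬K) ∧ (D ↓ (R ∧ ¬S))).

¬H = ¬T = F
¬R = ¬T = F
¬H → ¬R = F → F = T
¬K = ¬F = T
(¬H → ¬R) ∧ ¬K = T ∧ T = T
¬S = ¬F = T
R ∧ ¬S = T ∧ T = T
D ↓ (R ∧ ¬S) = F ↓ T = F
((¬H → ¬R) ∧ ¬K) ∧ (D ↓ (R ∧ ¬S)) = T ∧ F = F
S ↑ (((¬H → ¬R) ∧ ¬K) ∧ (D ↓ (R ∧ ¬S))) = F ↑ F = T
Hence (C) is true.

True statements: 2.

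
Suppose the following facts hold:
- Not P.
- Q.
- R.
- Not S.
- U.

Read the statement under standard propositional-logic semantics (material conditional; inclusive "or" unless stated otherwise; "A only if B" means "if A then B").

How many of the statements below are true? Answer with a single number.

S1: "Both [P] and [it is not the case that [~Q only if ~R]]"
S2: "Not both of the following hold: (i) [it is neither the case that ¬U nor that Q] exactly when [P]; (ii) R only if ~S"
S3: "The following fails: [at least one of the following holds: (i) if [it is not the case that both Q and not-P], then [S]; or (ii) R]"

0

S1: In symbols: P ∧ ¬(¬Q → ¬R)

¬Q = ¬T = F
¬R = ¬T = F
¬Q → ¬R = F → F = T
¬(¬Q → ¬R) = ¬T = F
P ∧ ¬(¬Q → ¬R) = F ∧ F = F
So S1 is false.

S2: Formalization: ((¬U ↓ Q) ↔ P) ↑ (R → ¬S)

¬U = ¬T = F
¬U ↓ Q = F ↓ T = F
(¬U ↓ Q) ↔ P = F ↔ F = T
¬S = ¬F = T
R → ¬S = T → T = T
((¬U ↓ Q) ↔ P) ↑ (R → ¬S) = T ↑ T = F
Hence S2 is false.

S3: This is ¬(((Q ↑ ¬P) → S) ∨ R).

¬P = ¬F = T
Q ↑ ¬P = T ↑ T = F
(Q ↑ ¬P) → S = F → F = T
((Q ↑ ¬P) → S) ∨ R = T ∨ T = T
¬(((Q ↑ ¬P) → S) ∨ R) = ¬T = F
Hence S3 is false.

Count: 0.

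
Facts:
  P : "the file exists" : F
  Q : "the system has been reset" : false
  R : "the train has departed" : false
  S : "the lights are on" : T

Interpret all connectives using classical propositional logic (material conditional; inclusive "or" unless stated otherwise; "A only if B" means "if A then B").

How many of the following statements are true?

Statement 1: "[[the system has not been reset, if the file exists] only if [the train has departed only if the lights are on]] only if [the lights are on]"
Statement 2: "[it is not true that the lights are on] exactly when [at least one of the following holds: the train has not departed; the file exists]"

1

Statement 1: Formalization: ((P -> not Q) -> (R -> S)) -> S

not Q = not False = True
P -> not Q = False -> True = True
R -> S = False -> True = True
(P -> not Q) -> (R -> S) = True -> True = True
((P -> not Q) -> (R -> S)) -> S = True -> True = True
So Statement 1 is true.

Statement 2: Formalization: not S iff (not R or P)

not S = not True = False
not R = not False = True
not R or P = True or False = True
not S iff (not R or P) = False iff True = False
So Statement 2 is false.

Count: 1.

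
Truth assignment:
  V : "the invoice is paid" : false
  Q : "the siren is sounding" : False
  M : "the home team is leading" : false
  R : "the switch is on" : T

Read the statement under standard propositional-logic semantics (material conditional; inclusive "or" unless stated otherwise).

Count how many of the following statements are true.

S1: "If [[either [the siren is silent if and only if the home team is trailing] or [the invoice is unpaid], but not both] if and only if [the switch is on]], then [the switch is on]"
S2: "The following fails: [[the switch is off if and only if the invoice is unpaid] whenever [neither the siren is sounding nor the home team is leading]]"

S1: In symbols: (((not Q iff not M) xor not V) iff R) -> R

not Q = not False = True
not M = not False = True
not Q iff not M = True iff True = True
not V = not False = True
(not Q iff not M) xor not V = True xor True = False
((not Q iff not M) xor not V) iff R = False iff True = False
(((not Q iff not M) xor not V) iff R) -> R = False -> True = True
Thus S1 is true.

S2: This is not ((Q nor M) -> (not R iff not V)).

Q nor M = False nor False = True
not R = not True = False
not V = not False = True
not R iff not V = False iff True = False
(Q nor M) -> (not R iff not V) = True -> False = False
not ((Q nor M) -> (not R iff not V)) = not False = True
Thus S2 is true.

Count: 2.

2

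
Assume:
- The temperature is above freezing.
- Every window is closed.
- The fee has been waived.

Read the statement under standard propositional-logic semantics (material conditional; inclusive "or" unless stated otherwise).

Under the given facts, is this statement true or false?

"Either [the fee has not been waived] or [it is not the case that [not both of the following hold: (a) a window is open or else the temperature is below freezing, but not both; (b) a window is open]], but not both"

Let R = "the fee has been waived" (True), Q = "a window is open" (False), P = "the temperature is below freezing" (False).
Parsed as not R xor not ((Q xor P) nand Q)

not R = not True = False
Q xor P = False xor False = False
(Q xor P) nand Q = False nand False = True
not ((Q xor P) nand Q) = not True = False
not R xor not ((Q xor P) nand Q) = False xor False = False

false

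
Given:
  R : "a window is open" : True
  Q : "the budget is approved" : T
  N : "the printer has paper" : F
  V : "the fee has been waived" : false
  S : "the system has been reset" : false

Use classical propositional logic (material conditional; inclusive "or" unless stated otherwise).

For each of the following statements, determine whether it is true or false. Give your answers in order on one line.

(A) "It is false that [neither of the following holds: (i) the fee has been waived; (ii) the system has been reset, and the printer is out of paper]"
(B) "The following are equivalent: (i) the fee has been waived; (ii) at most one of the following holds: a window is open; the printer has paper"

(A) False, (B) False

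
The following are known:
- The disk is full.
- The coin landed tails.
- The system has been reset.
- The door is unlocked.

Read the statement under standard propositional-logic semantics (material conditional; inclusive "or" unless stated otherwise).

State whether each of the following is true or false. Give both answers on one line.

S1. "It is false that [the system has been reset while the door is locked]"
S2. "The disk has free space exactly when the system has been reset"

Let V = "the system has been reset" (True), R = "the door is locked" (False), G = "the disk is full" (True).

S1: This is not (V and R).

V and R = True and False = False
not (V and R) = not False = True
Hence S1 is true.

S2: Formalization: not G iff V

not G = not True = False
not G iff V = False iff True = False
So S2 is false.

S1 true, S2 false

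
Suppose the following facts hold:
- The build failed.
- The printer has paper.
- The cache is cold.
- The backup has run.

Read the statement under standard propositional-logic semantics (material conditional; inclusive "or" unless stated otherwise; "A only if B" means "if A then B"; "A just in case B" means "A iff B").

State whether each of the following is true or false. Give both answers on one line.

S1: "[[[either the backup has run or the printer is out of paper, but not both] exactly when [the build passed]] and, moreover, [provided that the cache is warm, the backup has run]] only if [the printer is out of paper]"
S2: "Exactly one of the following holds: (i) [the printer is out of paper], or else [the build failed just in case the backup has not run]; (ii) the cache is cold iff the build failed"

Let S = "the backup has run" (T), Q = "the printer has paper" (T), P = "the build passed" (F), R = "the cache is warm" (F).

S1: This is (((S xor ~Q) <-> P) & (R -> S)) -> ~Q.

~Q = ~T = F
S xor ~Q = T xor F = T
(S xor ~Q) <-> P = T <-> F = F
R -> S = F -> T = T
((S xor ~Q) <-> P) & (R -> S) = F & T = F
~Q = ~T = F
(((S xor ~Q) <-> P) & (R -> S)) -> ~Q = F -> F = T
Hence S1 is true.

S2: Parsed as (~Q | (~P <-> ~S)) xor (~R <-> ~P)

~Q = ~T = F
~P = ~F = T
~S = ~T = F
~P <-> ~S = T <-> F = F
~Q | (~P <-> ~S) = F | F = F
~R = ~F = T
~P = ~F = T
~R <-> ~P = T <-> T = T
(~Q | (~P <-> ~S)) xor (~R <-> ~P) = F xor T = T
Hence S2 is true.

S1 True, S2 True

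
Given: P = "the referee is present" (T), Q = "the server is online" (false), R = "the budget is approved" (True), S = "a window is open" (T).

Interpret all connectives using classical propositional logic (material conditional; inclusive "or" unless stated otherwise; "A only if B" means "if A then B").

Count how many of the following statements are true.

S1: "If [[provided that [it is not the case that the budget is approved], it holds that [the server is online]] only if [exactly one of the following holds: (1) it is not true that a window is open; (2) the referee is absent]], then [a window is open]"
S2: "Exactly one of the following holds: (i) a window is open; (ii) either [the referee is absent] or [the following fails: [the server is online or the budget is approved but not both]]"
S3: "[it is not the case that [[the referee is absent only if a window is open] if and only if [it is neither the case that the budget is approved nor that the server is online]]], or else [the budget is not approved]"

3

S1: This is ((~R -> Q) -> (~S xor ~P)) -> S.

~R = ~T = F
~R -> Q = F -> F = T
~S = ~T = F
~P = ~T = F
~S xor ~P = F xor F = F
(~R -> Q) -> (~S xor ~P) = T -> F = F
((~R -> Q) -> (~S xor ~P)) -> S = F -> T = T
Hence S1 is true.

S2: This is S xor (~P | ~(Q xor R)).

~P = ~T = F
Q xor R = F xor T = T
~(Q xor R) = ~T = F
~P | ~(Q xor R) = F | F = F
S xor (~P | ~(Q xor R)) = T xor F = T
So S2 is true.

S3: In symbols: ~((~P -> S) <-> (R nor Q)) | ~R

~P = ~T = F
~P -> S = F -> T = T
R nor Q = T nor F = F
(~P -> S) <-> (R nor Q) = T <-> F = F
~((~P -> S) <-> (R nor Q)) = ~F = T
~R = ~T = F
~((~P -> S) <-> (R nor Q)) | ~R = T | F = T
So S3 is true.

3 of the 3 statements are true (S1, S2, S3).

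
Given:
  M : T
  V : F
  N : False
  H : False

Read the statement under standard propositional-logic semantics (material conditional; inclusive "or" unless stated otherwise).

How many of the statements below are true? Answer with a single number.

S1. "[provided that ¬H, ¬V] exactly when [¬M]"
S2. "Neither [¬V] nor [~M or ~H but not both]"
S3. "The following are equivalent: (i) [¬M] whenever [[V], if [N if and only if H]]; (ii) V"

S1: Parsed as (not H -> not V) iff not M

not H = not False = True
not V = not False = True
not H -> not V = True -> True = True
not M = not True = False
(not H -> not V) iff not M = True iff False = False
Hence S1 is false.

S2: Parsed as not V nor (not M xor not H)

not V = not False = True
not M = not True = False
not H = not False = True
not M xor not H = False xor True = True
not V nor (not M xor not H) = True nor True = False
Hence S2 is false.

S3: In symbols: (((N iff H) -> V) -> not M) iff V

N iff H = False iff False = True
(N iff H) -> V = True -> False = False
not M = not True = False
((N iff H) -> V) -> not M = False -> False = True
(((N iff H) -> V) -> not M) iff V = True iff False = False
Thus S3 is false.

Count: 0.

0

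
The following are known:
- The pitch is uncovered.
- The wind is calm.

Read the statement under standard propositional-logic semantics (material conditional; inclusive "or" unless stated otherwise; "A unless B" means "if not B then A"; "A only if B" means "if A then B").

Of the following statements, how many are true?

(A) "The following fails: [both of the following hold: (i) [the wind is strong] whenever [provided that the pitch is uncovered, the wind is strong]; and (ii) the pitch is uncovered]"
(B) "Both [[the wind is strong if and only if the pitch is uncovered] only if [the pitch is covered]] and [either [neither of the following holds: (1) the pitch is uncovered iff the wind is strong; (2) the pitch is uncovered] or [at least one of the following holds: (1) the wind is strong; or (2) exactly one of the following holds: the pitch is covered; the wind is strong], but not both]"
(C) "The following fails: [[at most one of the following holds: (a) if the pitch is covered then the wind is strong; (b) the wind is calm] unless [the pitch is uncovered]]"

Let L = "the pitch is covered" (False), G = "the wind is strong" (False).

(A): Formalization: not (((not L -> G) -> G) and not L)

not L = not False = True
not L -> G = True -> False = False
(not L -> G) -> G = False -> False = True
not L = not False = True
((not L -> G) -> G) and not L = True and True = True
not (((not L -> G) -> G) and not L) = not True = False
So (A) is false.

(B): In symbols: ((G iff not L) -> L) and (((not L iff G) nor not L) xor (G or (L xor G)))

not L = not False = True
G iff not L = False iff True = False
(G iff not L) -> L = False -> False = True
not L = not False = True
not L iff G = True iff False = False
not L = not False = True
(not L iff G) nor not L = False nor True = False
L xor G = False xor False = False
G or (L xor G) = False or False = False
((not L iff G) nor not L) xor (G or (L xor G)) = False xor False = False
((G iff not L) -> L) and (((not L iff G) nor not L) xor (G or (L xor G))) = True and False = False
So (B) is false.

(C): This is not (((L -> G) nand not G) or not L).

L -> G = False -> False = True
not G = not False = True
(L -> G) nand not G = True nand True = False
not L = not False = True
((L -> G) nand not G) or not L = False or True = True
not (((L -> G) nand not G) or not L) = not True = False
Hence (C) is false.

True statements: 0 (none).

0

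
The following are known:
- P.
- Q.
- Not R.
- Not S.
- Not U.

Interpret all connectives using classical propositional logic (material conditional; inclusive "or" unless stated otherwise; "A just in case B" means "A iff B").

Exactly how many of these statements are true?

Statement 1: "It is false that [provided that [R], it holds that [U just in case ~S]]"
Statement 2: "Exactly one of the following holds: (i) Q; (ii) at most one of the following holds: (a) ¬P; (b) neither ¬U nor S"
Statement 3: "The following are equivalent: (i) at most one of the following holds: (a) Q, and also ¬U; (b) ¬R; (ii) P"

0

Statement 1: Parsed as ~(R -> (U <-> ~S))

~S = ~F = T
U <-> ~S = F <-> T = F
R -> (U <-> ~S) = F -> F = T
~(R -> (U <-> ~S)) = ~T = F
So Statement 1 is false.

Statement 2: Formalization: Q xor (~P nand (~U nor S))

~P = ~T = F
~U = ~F = T
~U nor S = T nor F = F
~P nand (~U nor S) = F nand F = T
Q xor (~P nand (~U nor S)) = T xor T = F
Hence Statement 2 is false.

Statement 3: This is ((Q & ~U) nand ~R) <-> P.

~U = ~F = T
Q & ~U = T & T = T
~R = ~F = T
(Q & ~U) nand ~R = T nand T = F
((Q & ~U) nand ~R) <-> P = F <-> T = F
Hence Statement 3 is false.

0 of the 3 statements are true (none).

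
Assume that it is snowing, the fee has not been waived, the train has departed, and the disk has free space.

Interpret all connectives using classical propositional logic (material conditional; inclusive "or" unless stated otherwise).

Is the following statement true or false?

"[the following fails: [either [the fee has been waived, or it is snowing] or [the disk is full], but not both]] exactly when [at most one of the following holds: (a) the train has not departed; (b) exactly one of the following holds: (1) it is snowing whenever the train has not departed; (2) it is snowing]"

The statement is false.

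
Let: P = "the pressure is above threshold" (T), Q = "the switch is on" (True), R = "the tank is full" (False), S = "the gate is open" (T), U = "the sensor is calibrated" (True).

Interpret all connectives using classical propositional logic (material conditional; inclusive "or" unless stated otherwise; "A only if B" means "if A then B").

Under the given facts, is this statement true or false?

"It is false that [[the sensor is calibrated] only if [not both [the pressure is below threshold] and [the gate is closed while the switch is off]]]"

False.

Values: U=True, P=True, S=True, Q=True.
In symbols: not (U -> (not P nand (not S and not Q)))

not P = not True = False
not S = not True = False
not Q = not True = False
not S and not Q = False and False = False
not P nand (not S and not Q) = False nand False = True
U -> (not P nand (not S and not Q)) = True -> True = True
not (U -> (not P nand (not S and not Q))) = not True = False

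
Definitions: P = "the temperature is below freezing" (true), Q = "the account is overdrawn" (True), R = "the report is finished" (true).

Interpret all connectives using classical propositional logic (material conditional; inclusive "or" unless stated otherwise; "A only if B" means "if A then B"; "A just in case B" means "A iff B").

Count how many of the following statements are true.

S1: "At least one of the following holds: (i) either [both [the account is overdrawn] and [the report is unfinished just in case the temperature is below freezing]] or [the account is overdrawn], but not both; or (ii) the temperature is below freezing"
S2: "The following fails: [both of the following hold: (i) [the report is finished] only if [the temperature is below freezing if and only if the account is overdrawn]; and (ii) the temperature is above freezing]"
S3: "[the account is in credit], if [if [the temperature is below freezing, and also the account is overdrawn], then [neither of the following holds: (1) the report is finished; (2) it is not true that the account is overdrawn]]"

3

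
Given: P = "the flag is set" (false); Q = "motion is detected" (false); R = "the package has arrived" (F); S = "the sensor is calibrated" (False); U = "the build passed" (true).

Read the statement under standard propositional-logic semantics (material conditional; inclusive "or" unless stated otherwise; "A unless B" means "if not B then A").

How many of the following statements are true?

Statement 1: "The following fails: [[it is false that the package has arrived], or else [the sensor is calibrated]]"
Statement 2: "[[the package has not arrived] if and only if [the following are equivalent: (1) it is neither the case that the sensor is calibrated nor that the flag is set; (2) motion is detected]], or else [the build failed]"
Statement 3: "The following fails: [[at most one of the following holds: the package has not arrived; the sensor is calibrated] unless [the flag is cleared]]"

Statement 1: This is ¬(¬R ∨ S).

¬R = ¬F = T
¬R ∨ S = T ∨ F = T
¬(¬R ∨ S) = ¬T = F
So Statement 1 is false.

Statement 2: This is (¬R ↔ ((S ↓ P) ↔ Q)) ∨ ¬U.

¬R = ¬F = T
S ↓ P = F ↓ F = T
(S ↓ P) ↔ Q = T ↔ F = F
¬R ↔ ((S ↓ P) ↔ Q) = T ↔ F = F
¬U = ¬T = F
(¬R ↔ ((S ↓ P) ↔ Q)) ∨ ¬U = F ∨ F = F
Hence Statement 2 is false.

Statement 3: In symbols: ¬((¬R ↑ S) ∨ ¬P)

¬R = ¬F = T
¬R ↑ S = T ↑ F = T
¬P = ¬F = T
(¬R ↑ S) ∨ ¬P = T ∨ T = T
¬((¬R ↑ S) ∨ ¬P) = ¬T = F
So Statement 3 is false.

Count: 0.

0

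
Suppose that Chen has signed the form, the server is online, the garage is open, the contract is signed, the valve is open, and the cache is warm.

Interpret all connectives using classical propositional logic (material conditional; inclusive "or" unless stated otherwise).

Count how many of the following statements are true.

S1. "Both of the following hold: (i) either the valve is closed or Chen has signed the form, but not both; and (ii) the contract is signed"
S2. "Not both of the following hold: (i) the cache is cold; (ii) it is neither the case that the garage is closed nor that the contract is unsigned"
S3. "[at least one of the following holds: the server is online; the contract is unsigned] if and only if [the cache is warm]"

3

Let P = "the valve is open" (T), M = "Chen has signed the form" (T), W = "the contract is signed" (T), R = "the cache is warm" (T), Q = "the garage is closed" (F), L = "the server is online" (T).

S1: Parsed as (~P xor M) & W

~P = ~T = F
~P xor M = F xor T = T
(~P xor M) & W = T & T = T
So S1 is true.

S2: Formalization: ~R nand (Q nor ~W)

~R = ~T = F
~W = ~T = F
Q nor ~W = F nor F = T
~R nand (Q nor ~W) = F nand T = T
Thus S2 is true.

S3: In symbols: (L | ~W) <-> R

~W = ~T = F
L | ~W = T | F = T
(L | ~W) <-> R = T <-> T = T
Thus S3 is true.

Count: 3.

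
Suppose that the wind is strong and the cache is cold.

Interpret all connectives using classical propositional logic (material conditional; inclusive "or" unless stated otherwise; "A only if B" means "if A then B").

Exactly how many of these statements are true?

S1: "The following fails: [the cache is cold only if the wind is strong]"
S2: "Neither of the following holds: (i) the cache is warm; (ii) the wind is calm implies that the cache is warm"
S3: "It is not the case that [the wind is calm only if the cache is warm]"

Let Q = "the cache is warm" (F), P = "the wind is strong" (T).

S1: Parsed as ¬(¬Q → P)

¬Q = ¬F = T
¬Q → P = T → T = T
¬(¬Q → P) = ¬T = F
Thus S1 is false.

S2: In symbols: Q ↓ (¬P → Q)

¬P = ¬T = F
¬P → Q = F → F = T
Q ↓ (¬P → Q) = F ↓ T = F
Hence S2 is false.

S3: This is ¬(¬P → Q).

¬P = ¬T = F
¬P → Q = F → F = T
¬(¬P → Q) = ¬T = F
So S3 is false.

0 of the 3 statements are true (none).

0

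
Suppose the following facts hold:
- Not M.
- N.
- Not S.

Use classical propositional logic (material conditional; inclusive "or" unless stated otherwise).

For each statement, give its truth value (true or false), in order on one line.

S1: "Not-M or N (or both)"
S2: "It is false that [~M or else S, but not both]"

S1: This is ¬M ∨ N.

¬M = ¬F = T
¬M ∨ N = T ∨ T = T
So S1 is true.

S2: Formalization: ¬(¬M ⊕ S)

¬M = ¬F = T
¬M ⊕ S = T ⊕ F = T
¬(¬M ⊕ S) = ¬T = F
So S2 is false.

S1 T; S2 F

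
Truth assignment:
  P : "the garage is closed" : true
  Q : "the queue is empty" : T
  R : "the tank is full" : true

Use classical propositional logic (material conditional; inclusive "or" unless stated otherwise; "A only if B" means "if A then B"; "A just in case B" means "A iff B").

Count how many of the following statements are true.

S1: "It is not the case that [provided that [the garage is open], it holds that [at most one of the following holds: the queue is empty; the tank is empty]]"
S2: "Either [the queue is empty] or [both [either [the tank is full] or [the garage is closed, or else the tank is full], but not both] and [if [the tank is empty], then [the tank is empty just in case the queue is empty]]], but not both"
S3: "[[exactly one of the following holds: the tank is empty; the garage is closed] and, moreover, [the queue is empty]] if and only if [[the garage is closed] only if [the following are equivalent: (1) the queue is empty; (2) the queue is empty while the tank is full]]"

2

S1: In symbols: ¬(¬P → (Q ↑ ¬R))

¬P = ¬T = F
¬R = ¬T = F
Q ↑ ¬R = T ↑ F = T
¬P → (Q ↑ ¬R) = F → T = T
¬(¬P → (Q ↑ ¬R)) = ¬T = F
Hence S1 is false.

S2: Parsed as Q ⊕ ((R ⊕ (P ∨ R)) ∧ (¬R → (¬R ↔ Q)))

P ∨ R = T ∨ T = T
R ⊕ (P ∨ R) = T ⊕ T = F
¬R = ¬T = F
¬R = ¬T = F
¬R ↔ Q = F ↔ T = F
¬R → (¬R ↔ Q) = F → F = T
(R ⊕ (P ∨ R)) ∧ (¬R → (¬R ↔ Q)) = F ∧ T = F
Q ⊕ ((R ⊕ (P ∨ R)) ∧ (¬R → (¬R ↔ Q))) = T ⊕ F = T
Hence S2 is true.

S3: This is ((¬R ⊕ P) ∧ Q) ↔ (P → (Q ↔ (Q ∧ R))).

¬R = ¬T = F
¬R ⊕ P = F ⊕ T = T
(¬R ⊕ P) ∧ Q = T ∧ T = T
Q ∧ R = T ∧ T = T
Q ↔ (Q ∧ R) = T ↔ T = T
P → (Q ↔ (Q ∧ R)) = T → T = T
((¬R ⊕ P) ∧ Q) ↔ (P → (Q ↔ (Q ∧ R))) = T ↔ T = T
So S3 is true.

Count: 2.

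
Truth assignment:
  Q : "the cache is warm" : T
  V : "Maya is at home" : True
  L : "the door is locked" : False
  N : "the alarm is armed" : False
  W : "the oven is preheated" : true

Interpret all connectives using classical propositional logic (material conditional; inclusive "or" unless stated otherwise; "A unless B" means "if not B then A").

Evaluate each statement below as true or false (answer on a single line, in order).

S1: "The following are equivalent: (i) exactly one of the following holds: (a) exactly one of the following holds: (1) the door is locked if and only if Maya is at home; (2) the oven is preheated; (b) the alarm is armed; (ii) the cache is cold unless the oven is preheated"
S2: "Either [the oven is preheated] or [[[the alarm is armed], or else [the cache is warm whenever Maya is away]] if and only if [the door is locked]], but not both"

S1: This is (((L ↔ V) ⊕ W) ⊕ N) ↔ (¬Q ∨ W).

L ↔ V = F ↔ T = F
(L ↔ V) ⊕ W = F ⊕ T = T
((L ↔ V) ⊕ W) ⊕ N = T ⊕ F = T
¬Q = ¬T = F
¬Q ∨ W = F ∨ T = T
(((L ↔ V) ⊕ W) ⊕ N) ↔ (¬Q ∨ W) = T ↔ T = T
Thus S1 is true.

S2: Parsed as W ⊕ ((N ∨ (¬V → Q)) ↔ L)

¬V = ¬T = F
¬V → Q = F → T = T
N ∨ (¬V → Q) = F ∨ T = T
(N ∨ (¬V → Q)) ↔ L = T ↔ F = F
W ⊕ ((N ∨ (¬V → Q)) ↔ L) = T ⊕ F = T
Thus S2 is true.

S1 T / S2 T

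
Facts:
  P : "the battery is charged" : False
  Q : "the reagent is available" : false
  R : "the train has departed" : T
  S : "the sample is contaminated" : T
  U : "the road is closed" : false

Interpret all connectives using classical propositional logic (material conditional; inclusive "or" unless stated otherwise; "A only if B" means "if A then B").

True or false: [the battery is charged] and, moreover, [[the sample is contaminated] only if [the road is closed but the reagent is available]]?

False

Values: P=False, S=True, U=False, Q=False.
Parsed as P and (S -> (U and Q))

U and Q = False and False = False
S -> (U and Q) = True -> False = False
P and (S -> (U and Q)) = False and False = False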